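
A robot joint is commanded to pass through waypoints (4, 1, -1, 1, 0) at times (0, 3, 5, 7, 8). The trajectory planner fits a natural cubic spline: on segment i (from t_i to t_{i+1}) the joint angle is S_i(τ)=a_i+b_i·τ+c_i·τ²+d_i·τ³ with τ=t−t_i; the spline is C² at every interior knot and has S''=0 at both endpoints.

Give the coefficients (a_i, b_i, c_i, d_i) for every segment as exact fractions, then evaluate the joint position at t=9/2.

Δ: Δ0=-1, Δ1=-1, Δ2=1, Δ3=-1
row 1: diag=10, rhs=0; c'=1/5, d'=0
row 2: denom=8−2·1/5=38/5; d'=(12−2·0)/(38/5)=30/19
row 3: denom=6−2·5/19=104/19; d'=(-12−2·30/19)/(104/19)=-36/13
back: M3=-36/13
back: M2=30/19−5/19·-36/13=30/13
back: M1=0−1/5·30/13=-6/13
M: M0=0, M1=-6/13, M2=30/13, M3=-36/13, M4=0
seg 0: a=4, c=M0/2=0, d=(M1−M0)/(6·3)=-1/39, b=Δ0−h0·(2M0+M1)/6=-10/13
seg 1: a=1, c=M1/2=-3/13, d=(M2−M1)/(6·2)=3/13, b=Δ1−h1·(2M1+M2)/6=-19/13
seg 2: a=-1, c=M2/2=15/13, d=(M3−M2)/(6·2)=-11/26, b=Δ2−h2·(2M2+M3)/6=5/13
seg 3: a=1, c=M3/2=-18/13, d=(M4−M3)/(6·1)=6/13, b=Δ3−h3·(2M3+M4)/6=-1/13
t_q=9/2 → seg 1, τ=3/2; S=1+-19/13·τ+-3/13·τ²+3/13·τ³=-97/104

  seg 0: a=4 b=-10/13 c=0 d=-1/39
  seg 1: a=1 b=-19/13 c=-3/13 d=3/13
  seg 2: a=-1 b=5/13 c=15/13 d=-11/26
  seg 3: a=1 b=-1/13 c=-18/13 d=6/13
S(9/2) = -97/104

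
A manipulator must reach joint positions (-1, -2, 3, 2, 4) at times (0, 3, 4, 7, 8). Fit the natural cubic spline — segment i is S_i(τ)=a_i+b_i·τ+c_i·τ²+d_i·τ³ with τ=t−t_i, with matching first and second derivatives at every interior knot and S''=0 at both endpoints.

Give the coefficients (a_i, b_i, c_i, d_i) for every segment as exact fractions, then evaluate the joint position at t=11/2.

  seg 0: a=-1 b=-391/144 c=0 d=343/1296
  seg 1: a=-2 b=319/72 c=343/144 d=-29/16
  seg 2: a=3 b=541/144 c=-55/18 d=731/1296
  seg 3: a=2 b=47/72 c=97/48 d=-97/144
S(11/2) = 469/128

Δ: Δ0=-1/3, Δ1=5, Δ2=-1/3, Δ3=2
row 1: diag=8, rhs=32; c'=1/8, d'=4
row 2: denom=8−1·1/8=63/8; d'=(-32−1·4)/(63/8)=-32/7
row 3: denom=8−3·8/21=48/7; d'=(14−3·-32/7)/(48/7)=97/24
back: M3=97/24
back: M2=-32/7−8/21·97/24=-55/9
back: M1=4−1/8·-55/9=343/72
M: M0=0, M1=343/72, M2=-55/9, M3=97/24, M4=0
seg 0: a=-1, c=M0/2=0, d=(M1−M0)/(6·3)=343/1296, b=Δ0−h0·(2M0+M1)/6=-391/144
seg 1: a=-2, c=M1/2=343/144, d=(M2−M1)/(6·1)=-29/16, b=Δ1−h1·(2M1+M2)/6=319/72
seg 2: a=3, c=M2/2=-55/18, d=(M3−M2)/(6·3)=731/1296, b=Δ2−h2·(2M2+M3)/6=541/144
seg 3: a=2, c=M3/2=97/48, d=(M4−M3)/(6·1)=-97/144, b=Δ3−h3·(2M3+M4)/6=47/72
t_q=11/2 → seg 2, τ=3/2; S=3+541/144·τ+-55/18·τ²+731/1296·τ³=469/128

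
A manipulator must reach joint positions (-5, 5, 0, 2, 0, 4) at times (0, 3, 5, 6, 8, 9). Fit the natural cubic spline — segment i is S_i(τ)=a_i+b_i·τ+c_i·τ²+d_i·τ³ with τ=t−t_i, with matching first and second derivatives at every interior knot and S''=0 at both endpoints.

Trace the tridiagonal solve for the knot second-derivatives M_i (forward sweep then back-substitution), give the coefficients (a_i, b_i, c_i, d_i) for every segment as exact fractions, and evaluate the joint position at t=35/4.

  seg 0: a=-5 b=30181/5196 c=0 d=-1429/5196
  seg 1: a=5 b=-4201/2598 c=-4287/1732 d=10567/10392
  seg 2: a=0 b=889/1299 c=1570/433 d=-3001/1299
  seg 3: a=2 b=1306/1299 c=-1431/433 d=5981/5196
  seg 4: a=0 b=2077/1299 c=3119/866 d=-3119/2598
S(35/4) = 150677/55424

Δ: Δ0=10/3, Δ1=-5/2, Δ2=2, Δ3=-1, Δ4=4
row 1: diag=10, rhs=-35; c'=1/5, d'=-7/2
row 2: denom=6−2·1/5=28/5; d'=(27−2·-7/2)/(28/5)=85/14
row 3: denom=6−1·5/28=163/28; d'=(-18−1·85/14)/(163/28)=-674/163
row 4: denom=6−2·56/163=866/163; d'=(30−2·-674/163)/(866/163)=3119/433
back: M4=3119/433
back: M3=-674/163−56/163·3119/433=-2862/433
back: M2=85/14−5/28·-2862/433=3140/433
back: M1=-7/2−1/5·3140/433=-4287/866
M: M0=0, M1=-4287/866, M2=3140/433, M3=-2862/433, M4=3119/433, M5=0
seg 0: a=-5, c=M0/2=0, d=(M1−M0)/(6·3)=-1429/5196, b=Δ0−h0·(2M0+M1)/6=30181/5196
seg 1: a=5, c=M1/2=-4287/1732, d=(M2−M1)/(6·2)=10567/10392, b=Δ1−h1·(2M1+M2)/6=-4201/2598
seg 2: a=0, c=M2/2=1570/433, d=(M3−M2)/(6·1)=-3001/1299, b=Δ2−h2·(2M2+M3)/6=889/1299
seg 3: a=2, c=M3/2=-1431/433, d=(M4−M3)/(6·2)=5981/5196, b=Δ3−h3·(2M3+M4)/6=1306/1299
seg 4: a=0, c=M4/2=3119/866, d=(M5−M4)/(6·1)=-3119/2598, b=Δ4−h4·(2M4+M5)/6=2077/1299
t_q=35/4 → seg 4, τ=3/4; S=0+2077/1299·τ+3119/866·τ²+-3119/2598·τ³=150677/55424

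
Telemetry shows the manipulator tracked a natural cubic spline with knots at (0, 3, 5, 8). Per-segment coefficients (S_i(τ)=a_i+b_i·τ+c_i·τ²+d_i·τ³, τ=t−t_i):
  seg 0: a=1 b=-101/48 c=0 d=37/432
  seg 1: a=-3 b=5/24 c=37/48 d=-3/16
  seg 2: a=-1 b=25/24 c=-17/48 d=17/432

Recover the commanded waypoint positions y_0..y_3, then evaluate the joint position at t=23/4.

y_0 = S_0(0) = a_0 = 1
y_1 = S_1(0) = a_1 = -3
y_2 = S_2(0) = a_2 = -1
y_3 = S_2(3) = 0
t_q=23/4 is in segment 2 (τ=3/4); S_2(τ)=-411/1024

y_0=1 y_1=-3 y_2=-1 y_3=0
S(23/4) = -411/1024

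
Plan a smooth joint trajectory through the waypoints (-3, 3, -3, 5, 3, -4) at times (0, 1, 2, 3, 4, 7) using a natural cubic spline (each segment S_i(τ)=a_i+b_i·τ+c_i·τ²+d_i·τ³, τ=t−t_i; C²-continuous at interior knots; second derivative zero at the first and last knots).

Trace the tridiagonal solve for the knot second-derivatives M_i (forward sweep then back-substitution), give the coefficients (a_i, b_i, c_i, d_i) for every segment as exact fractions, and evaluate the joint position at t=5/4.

  seg 0: a=-3 b=13511/1299 c=0 d=-5717/1299
  seg 1: a=3 b=-3640/1299 c=-5717/433 d=12997/1299
  seg 2: a=-3 b=1049/1299 c=7280/433 d=-12497/1299
  seg 3: a=5 b=7238/1299 c=-5217/433 d=5815/1299
  seg 4: a=3 b=-6619/1299 c=598/433 d=-598/3897
S(5/4) = 45187/27712

Δ: Δ0=6, Δ1=-6, Δ2=8, Δ3=-2, Δ4=-7/3
row 1: diag=4, rhs=-72; c'=1/4, d'=-18
row 2: denom=4−1·1/4=15/4; d'=(84−1·-18)/(15/4)=136/5
row 3: denom=4−1·4/15=56/15; d'=(-60−1·136/5)/(56/15)=-327/14
row 4: denom=8−1·15/56=433/56; d'=(-2−1·-327/14)/(433/56)=1196/433
back: M4=1196/433
back: M3=-327/14−15/56·1196/433=-10434/433
back: M2=136/5−4/15·-10434/433=14560/433
back: M1=-18−1/4·14560/433=-11434/433
M: M0=0, M1=-11434/433, M2=14560/433, M3=-10434/433, M4=1196/433, M5=0
seg 0: a=-3, c=M0/2=0, d=(M1−M0)/(6·1)=-5717/1299, b=Δ0−h0·(2M0+M1)/6=13511/1299
seg 1: a=3, c=M1/2=-5717/433, d=(M2−M1)/(6·1)=12997/1299, b=Δ1−h1·(2M1+M2)/6=-3640/1299
seg 2: a=-3, c=M2/2=7280/433, d=(M3−M2)/(6·1)=-12497/1299, b=Δ2−h2·(2M2+M3)/6=1049/1299
seg 3: a=5, c=M3/2=-5217/433, d=(M4−M3)/(6·1)=5815/1299, b=Δ3−h3·(2M3+M4)/6=7238/1299
seg 4: a=3, c=M4/2=598/433, d=(M5−M4)/(6·3)=-598/3897, b=Δ4−h4·(2M4+M5)/6=-6619/1299
t_q=5/4 → seg 1, τ=1/4; S=3+-3640/1299·τ+-5717/433·τ²+12997/1299·τ³=45187/27712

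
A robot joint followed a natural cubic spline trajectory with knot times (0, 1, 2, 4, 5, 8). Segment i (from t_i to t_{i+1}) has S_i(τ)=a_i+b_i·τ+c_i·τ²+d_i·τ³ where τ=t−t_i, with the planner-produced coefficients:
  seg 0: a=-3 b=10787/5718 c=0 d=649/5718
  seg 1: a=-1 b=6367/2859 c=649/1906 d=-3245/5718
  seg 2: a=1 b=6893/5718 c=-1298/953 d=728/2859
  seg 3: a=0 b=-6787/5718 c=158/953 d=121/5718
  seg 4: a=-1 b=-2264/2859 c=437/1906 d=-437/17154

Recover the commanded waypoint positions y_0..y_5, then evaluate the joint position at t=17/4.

y_0=-3 y_1=-1 y_2=1 y_3=0 y_4=-1 y_5=-2
S(17/4) = -34893/121984

y_0 = S_0(0) = a_0 = -3
y_1 = S_1(0) = a_1 = -1
y_2 = S_2(0) = a_2 = 1
y_3 = S_3(0) = a_3 = 0
y_4 = S_4(0) = a_4 = -1
y_5 = S_4(3) = -2
t_q=17/4 is in segment 3 (τ=1/4); S_3(τ)=-34893/121984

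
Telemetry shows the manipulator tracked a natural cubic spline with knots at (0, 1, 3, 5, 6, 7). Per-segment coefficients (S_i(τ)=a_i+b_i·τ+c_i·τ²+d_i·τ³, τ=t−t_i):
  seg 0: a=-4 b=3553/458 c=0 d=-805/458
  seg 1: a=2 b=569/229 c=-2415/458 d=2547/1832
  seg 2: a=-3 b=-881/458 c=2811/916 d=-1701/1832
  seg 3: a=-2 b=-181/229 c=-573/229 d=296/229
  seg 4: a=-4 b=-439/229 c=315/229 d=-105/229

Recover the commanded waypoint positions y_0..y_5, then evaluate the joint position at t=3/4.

y_0=-4 y_1=2 y_2=-3 y_3=-2 y_4=-4 y_5=-5
S(3/4) = 31561/29312

y_0 = S_0(0) = a_0 = -4
y_1 = S_1(0) = a_1 = 2
y_2 = S_2(0) = a_2 = -3
y_3 = S_3(0) = a_3 = -2
y_4 = S_4(0) = a_4 = -4
y_5 = S_4(1) = -5
t_q=3/4 is in segment 0 (τ=3/4); S_0(τ)=31561/29312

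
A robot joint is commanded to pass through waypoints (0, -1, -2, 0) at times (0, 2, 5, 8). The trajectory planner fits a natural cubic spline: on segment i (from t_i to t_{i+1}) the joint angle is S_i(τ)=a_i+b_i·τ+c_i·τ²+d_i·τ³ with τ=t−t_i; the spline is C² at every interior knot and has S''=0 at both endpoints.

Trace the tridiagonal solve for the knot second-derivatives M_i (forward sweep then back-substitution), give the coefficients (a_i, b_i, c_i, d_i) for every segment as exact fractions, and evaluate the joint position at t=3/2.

  seg 0: a=0 b=-107/222 c=0 d=-1/222
  seg 1: a=-1 b=-119/222 c=-1/37 d=7/222
  seg 2: a=-2 b=17/111 c=19/74 d=-19/666
S(3/2) = -437/592

Δ: Δ0=-1/2, Δ1=-1/3, Δ2=2/3
row 1: diag=10, rhs=1; c'=3/10, d'=1/10
row 2: denom=12−3·3/10=111/10; d'=(6−3·1/10)/(111/10)=19/37
back: M2=19/37
back: M1=1/10−3/10·19/37=-2/37
M: M0=0, M1=-2/37, M2=19/37, M3=0
seg 0: a=0, c=M0/2=0, d=(M1−M0)/(6·2)=-1/222, b=Δ0−h0·(2M0+M1)/6=-107/222
seg 1: a=-1, c=M1/2=-1/37, d=(M2−M1)/(6·3)=7/222, b=Δ1−h1·(2M1+M2)/6=-119/222
seg 2: a=-2, c=M2/2=19/74, d=(M3−M2)/(6·3)=-19/666, b=Δ2−h2·(2M2+M3)/6=17/111
t_q=3/2 → seg 0, τ=3/2; S=0+-107/222·τ+0·τ²+-1/222·τ³=-437/592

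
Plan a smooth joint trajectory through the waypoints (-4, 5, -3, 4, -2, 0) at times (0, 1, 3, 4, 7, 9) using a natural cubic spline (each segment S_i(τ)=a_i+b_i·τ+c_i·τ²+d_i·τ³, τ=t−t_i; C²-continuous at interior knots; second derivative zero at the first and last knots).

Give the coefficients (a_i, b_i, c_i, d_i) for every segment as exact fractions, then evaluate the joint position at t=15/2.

  seg 0: a=-4 b=967/79 c=0 d=-256/79
  seg 1: a=5 b=199/79 c=-768/79 d=1021/316
  seg 2: a=-3 b=190/79 c=1527/158 d=-801/158
  seg 3: a=4 b=1031/158 c=-438/79 d=427/474
  seg 4: a=-2 b=-191/79 c=405/158 d=-135/316
S(15/2) = -6627/2528

Δ: Δ0=9, Δ1=-4, Δ2=7, Δ3=-2, Δ4=1
row 1: diag=6, rhs=-78; c'=1/3, d'=-13
row 2: denom=6−2·1/3=16/3; d'=(66−2·-13)/(16/3)=69/4
row 3: denom=8−1·3/16=125/16; d'=(-54−1·69/4)/(125/16)=-228/25
row 4: denom=10−3·48/125=1106/125; d'=(18−3·-228/25)/(1106/125)=405/79
back: M4=405/79
back: M3=-228/25−48/125·405/79=-876/79
back: M2=69/4−3/16·-876/79=1527/79
back: M1=-13−1/3·1527/79=-1536/79
M: M0=0, M1=-1536/79, M2=1527/79, M3=-876/79, M4=405/79, M5=0
seg 0: a=-4, c=M0/2=0, d=(M1−M0)/(6·1)=-256/79, b=Δ0−h0·(2M0+M1)/6=967/79
seg 1: a=5, c=M1/2=-768/79, d=(M2−M1)/(6·2)=1021/316, b=Δ1−h1·(2M1+M2)/6=199/79
seg 2: a=-3, c=M2/2=1527/158, d=(M3−M2)/(6·1)=-801/158, b=Δ2−h2·(2M2+M3)/6=190/79
seg 3: a=4, c=M3/2=-438/79, d=(M4−M3)/(6·3)=427/474, b=Δ3−h3·(2M3+M4)/6=1031/158
seg 4: a=-2, c=M4/2=405/158, d=(M5−M4)/(6·2)=-135/316, b=Δ4−h4·(2M4+M5)/6=-191/79
t_q=15/2 → seg 4, τ=1/2; S=-2+-191/79·τ+405/158·τ²+-135/316·τ³=-6627/2528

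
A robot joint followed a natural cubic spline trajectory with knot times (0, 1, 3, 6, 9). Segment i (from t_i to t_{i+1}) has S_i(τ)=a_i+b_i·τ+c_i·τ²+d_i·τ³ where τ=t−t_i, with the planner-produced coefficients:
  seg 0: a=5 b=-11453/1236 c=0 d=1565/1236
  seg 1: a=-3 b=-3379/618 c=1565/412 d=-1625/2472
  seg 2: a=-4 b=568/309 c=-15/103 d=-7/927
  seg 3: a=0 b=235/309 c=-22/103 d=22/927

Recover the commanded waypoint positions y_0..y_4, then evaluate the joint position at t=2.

y_0=5 y_1=-3 y_2=-4 y_3=0 y_4=1
S(2) = -4389/824

y_0 = S_0(0) = a_0 = 5
y_1 = S_1(0) = a_1 = -3
y_2 = S_2(0) = a_2 = -4
y_3 = S_3(0) = a_3 = 0
y_4 = S_3(3) = 1
t_q=2 is in segment 1 (τ=1); S_1(τ)=-4389/824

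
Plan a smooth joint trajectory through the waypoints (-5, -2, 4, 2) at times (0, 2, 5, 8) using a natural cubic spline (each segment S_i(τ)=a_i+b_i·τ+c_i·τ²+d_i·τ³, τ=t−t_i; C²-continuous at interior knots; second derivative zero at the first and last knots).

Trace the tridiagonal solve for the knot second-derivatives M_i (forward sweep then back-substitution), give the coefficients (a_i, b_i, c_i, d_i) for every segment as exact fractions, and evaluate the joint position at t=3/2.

Δ: Δ0=3/2, Δ1=2, Δ2=-2/3
row 1: diag=10, rhs=3; c'=3/10, d'=3/10
row 2: denom=12−3·3/10=111/10; d'=(-16−3·3/10)/(111/10)=-169/111
back: M2=-169/111
back: M1=3/10−3/10·-169/111=28/37
M: M0=0, M1=28/37, M2=-169/111, M3=0
seg 0: a=-5, c=M0/2=0, d=(M1−M0)/(6·2)=7/111, b=Δ0−h0·(2M0+M1)/6=277/222
seg 1: a=-2, c=M1/2=14/37, d=(M2−M1)/(6·3)=-253/1998, b=Δ1−h1·(2M1+M2)/6=445/222
seg 2: a=4, c=M2/2=-169/222, d=(M3−M2)/(6·3)=169/1998, b=Δ2−h2·(2M2+M3)/6=95/111
t_q=3/2 → seg 0, τ=3/2; S=-5+277/222·τ+0·τ²+7/111·τ³=-863/296

  seg 0: a=-5 b=277/222 c=0 d=7/111
  seg 1: a=-2 b=445/222 c=14/37 d=-253/1998
  seg 2: a=4 b=95/111 c=-169/222 d=169/1998
S(3/2) = -863/296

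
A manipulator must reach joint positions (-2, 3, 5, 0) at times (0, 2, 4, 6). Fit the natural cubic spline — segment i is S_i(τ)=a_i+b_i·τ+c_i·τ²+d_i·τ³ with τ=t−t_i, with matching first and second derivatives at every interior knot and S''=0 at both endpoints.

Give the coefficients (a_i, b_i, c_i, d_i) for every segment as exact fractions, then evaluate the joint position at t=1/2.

  seg 0: a=-2 b=8/3 c=0 d=-1/24
  seg 1: a=3 b=13/6 c=-1/4 d=-1/6
  seg 2: a=5 b=-5/6 c=-5/4 d=5/24
S(1/2) = -43/64

Δ: Δ0=5/2, Δ1=1, Δ2=-5/2
row 1: diag=8, rhs=-9; c'=1/4, d'=-9/8
row 2: denom=8−2·1/4=15/2; d'=(-21−2·-9/8)/(15/2)=-5/2
back: M2=-5/2
back: M1=-9/8−1/4·-5/2=-1/2
M: M0=0, M1=-1/2, M2=-5/2, M3=0
seg 0: a=-2, c=M0/2=0, d=(M1−M0)/(6·2)=-1/24, b=Δ0−h0·(2M0+M1)/6=8/3
seg 1: a=3, c=M1/2=-1/4, d=(M2−M1)/(6·2)=-1/6, b=Δ1−h1·(2M1+M2)/6=13/6
seg 2: a=5, c=M2/2=-5/4, d=(M3−M2)/(6·2)=5/24, b=Δ2−h2·(2M2+M3)/6=-5/6
t_q=1/2 → seg 0, τ=1/2; S=-2+8/3·τ+0·τ²+-1/24·τ³=-43/64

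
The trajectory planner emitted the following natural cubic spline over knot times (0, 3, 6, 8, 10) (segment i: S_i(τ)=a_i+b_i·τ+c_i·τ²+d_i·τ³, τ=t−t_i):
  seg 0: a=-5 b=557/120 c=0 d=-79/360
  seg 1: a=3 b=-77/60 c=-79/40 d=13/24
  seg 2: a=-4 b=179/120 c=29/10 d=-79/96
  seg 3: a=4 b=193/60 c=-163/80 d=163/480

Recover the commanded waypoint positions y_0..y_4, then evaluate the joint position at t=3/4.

y_0=-5 y_1=3 y_2=-4 y_3=4 y_4=5
S(3/4) = -825/512

y_0 = S_0(0) = a_0 = -5
y_1 = S_1(0) = a_1 = 3
y_2 = S_2(0) = a_2 = -4
y_3 = S_3(0) = a_3 = 4
y_4 = S_3(2) = 5
t_q=3/4 is in segment 0 (τ=3/4); S_0(τ)=-825/512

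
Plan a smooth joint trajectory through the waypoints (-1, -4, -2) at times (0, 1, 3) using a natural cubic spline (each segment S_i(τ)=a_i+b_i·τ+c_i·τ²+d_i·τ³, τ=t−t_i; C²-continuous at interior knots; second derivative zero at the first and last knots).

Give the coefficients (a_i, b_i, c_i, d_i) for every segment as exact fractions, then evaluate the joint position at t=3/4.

  seg 0: a=-1 b=-11/3 c=0 d=2/3
  seg 1: a=-4 b=-5/3 c=2 d=-1/3
S(3/4) = -111/32

Δ: Δ0=-3, Δ1=1
row 1: diag=6, rhs=24; c'=1/3, d'=4
back: M1=4
M: M0=0, M1=4, M2=0
seg 0: a=-1, c=M0/2=0, d=(M1−M0)/(6·1)=2/3, b=Δ0−h0·(2M0+M1)/6=-11/3
seg 1: a=-4, c=M1/2=2, d=(M2−M1)/(6·2)=-1/3, b=Δ1−h1·(2M1+M2)/6=-5/3
t_q=3/4 → seg 0, τ=3/4; S=-1+-11/3·τ+0·τ²+2/3·τ³=-111/32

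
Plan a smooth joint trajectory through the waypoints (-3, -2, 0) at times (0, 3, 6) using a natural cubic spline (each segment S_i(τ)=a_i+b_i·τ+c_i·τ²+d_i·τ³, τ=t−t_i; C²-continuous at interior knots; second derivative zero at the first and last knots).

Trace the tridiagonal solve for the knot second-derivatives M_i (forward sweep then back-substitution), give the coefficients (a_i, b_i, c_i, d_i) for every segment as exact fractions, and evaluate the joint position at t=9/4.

  seg 0: a=-3 b=1/4 c=0 d=1/108
  seg 1: a=-2 b=1/2 c=1/12 d=-1/108
S(9/4) = -597/256

Δ: Δ0=1/3, Δ1=2/3
row 1: diag=12, rhs=2; c'=1/4, d'=1/6
back: M1=1/6
M: M0=0, M1=1/6, M2=0
seg 0: a=-3, c=M0/2=0, d=(M1−M0)/(6·3)=1/108, b=Δ0−h0·(2M0+M1)/6=1/4
seg 1: a=-2, c=M1/2=1/12, d=(M2−M1)/(6·3)=-1/108, b=Δ1−h1·(2M1+M2)/6=1/2
t_q=9/4 → seg 0, τ=9/4; S=-3+1/4·τ+0·τ²+1/108·τ³=-597/256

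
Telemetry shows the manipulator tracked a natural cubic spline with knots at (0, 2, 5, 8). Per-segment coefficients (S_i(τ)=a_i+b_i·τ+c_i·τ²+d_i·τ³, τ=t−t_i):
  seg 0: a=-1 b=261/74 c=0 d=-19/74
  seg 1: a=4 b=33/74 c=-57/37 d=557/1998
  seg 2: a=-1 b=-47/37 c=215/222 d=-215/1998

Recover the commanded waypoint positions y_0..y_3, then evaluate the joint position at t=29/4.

y_0 = S_0(0) = a_0 = -1
y_1 = S_1(0) = a_1 = 4
y_2 = S_2(0) = a_2 = -1
y_3 = S_2(3) = 1
t_q=29/4 is in segment 2 (τ=9/4); S_2(τ)=-857/4736

y_0=-1 y_1=4 y_2=-1 y_3=1
S(29/4) = -857/4736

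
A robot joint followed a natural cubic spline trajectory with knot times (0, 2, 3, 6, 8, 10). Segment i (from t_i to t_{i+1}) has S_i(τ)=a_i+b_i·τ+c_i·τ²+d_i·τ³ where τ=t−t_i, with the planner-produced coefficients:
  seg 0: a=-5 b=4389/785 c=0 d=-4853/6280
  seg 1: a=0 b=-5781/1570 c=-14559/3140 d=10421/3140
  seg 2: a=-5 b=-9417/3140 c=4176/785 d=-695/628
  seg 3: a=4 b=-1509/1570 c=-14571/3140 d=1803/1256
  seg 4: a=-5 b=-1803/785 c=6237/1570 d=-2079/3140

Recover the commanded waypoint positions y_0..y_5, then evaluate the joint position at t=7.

y_0=-5 y_1=0 y_2=-5 y_3=4 y_4=-5 y_5=1
S(7) = -1043/6280

y_0 = S_0(0) = a_0 = -5
y_1 = S_1(0) = a_1 = 0
y_2 = S_2(0) = a_2 = -5
y_3 = S_3(0) = a_3 = 4
y_4 = S_4(0) = a_4 = -5
y_5 = S_4(2) = 1
t_q=7 is in segment 3 (τ=1); S_3(τ)=-1043/6280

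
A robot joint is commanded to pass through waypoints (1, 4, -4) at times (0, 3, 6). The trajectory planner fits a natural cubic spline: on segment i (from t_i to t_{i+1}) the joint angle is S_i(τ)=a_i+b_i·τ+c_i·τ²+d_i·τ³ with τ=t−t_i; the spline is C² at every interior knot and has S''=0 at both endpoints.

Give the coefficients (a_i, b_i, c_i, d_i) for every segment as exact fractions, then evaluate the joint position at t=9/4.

  seg 0: a=1 b=23/12 c=0 d=-11/108
  seg 1: a=4 b=-5/6 c=-11/12 d=11/108
S(9/4) = 1063/256

Δ: Δ0=1, Δ1=-8/3
row 1: diag=12, rhs=-22; c'=1/4, d'=-11/6
back: M1=-11/6
M: M0=0, M1=-11/6, M2=0
seg 0: a=1, c=M0/2=0, d=(M1−M0)/(6·3)=-11/108, b=Δ0−h0·(2M0+M1)/6=23/12
seg 1: a=4, c=M1/2=-11/12, d=(M2−M1)/(6·3)=11/108, b=Δ1−h1·(2M1+M2)/6=-5/6
t_q=9/4 → seg 0, τ=9/4; S=1+23/12·τ+0·τ²+-11/108·τ³=1063/256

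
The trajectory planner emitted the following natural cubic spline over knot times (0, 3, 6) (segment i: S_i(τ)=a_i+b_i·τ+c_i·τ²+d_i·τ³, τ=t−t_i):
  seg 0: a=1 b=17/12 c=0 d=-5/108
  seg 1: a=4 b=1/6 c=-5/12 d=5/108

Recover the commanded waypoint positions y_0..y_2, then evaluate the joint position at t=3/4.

y_0 = S_0(0) = a_0 = 1
y_1 = S_1(0) = a_1 = 4
y_2 = S_1(3) = 2
t_q=3/4 is in segment 0 (τ=3/4); S_0(τ)=523/256

y_0=1 y_1=4 y_2=2
S(3/4) = 523/256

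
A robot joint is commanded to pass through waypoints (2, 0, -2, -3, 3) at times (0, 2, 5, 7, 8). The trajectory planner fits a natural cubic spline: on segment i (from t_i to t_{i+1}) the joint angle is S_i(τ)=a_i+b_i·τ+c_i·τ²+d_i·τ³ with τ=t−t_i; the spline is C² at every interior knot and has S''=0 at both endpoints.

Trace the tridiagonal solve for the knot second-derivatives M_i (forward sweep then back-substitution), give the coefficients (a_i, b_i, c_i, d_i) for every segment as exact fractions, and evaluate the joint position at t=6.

  seg 0: a=2 b=-923/759 c=0 d=41/759
  seg 1: a=0 b=-431/759 c=82/253 d=-271/2277
  seg 2: a=-2 b=-1394/759 c=-189/253 d=4297/6072
  seg 3: a=-3 b=5567/1518 c=3541/1012 d=-3541/3036
S(6) = -7845/2024

Δ: Δ0=-1, Δ1=-2/3, Δ2=-1/2, Δ3=6
row 1: diag=10, rhs=2; c'=3/10, d'=1/5
row 2: denom=10−3·3/10=91/10; d'=(1−3·1/5)/(91/10)=4/91
row 3: denom=6−2·20/91=506/91; d'=(39−2·4/91)/(506/91)=3541/506
back: M3=3541/506
back: M2=4/91−20/91·3541/506=-378/253
back: M1=1/5−3/10·-378/253=164/253
M: M0=0, M1=164/253, M2=-378/253, M3=3541/506, M4=0
seg 0: a=2, c=M0/2=0, d=(M1−M0)/(6·2)=41/759, b=Δ0−h0·(2M0+M1)/6=-923/759
seg 1: a=0, c=M1/2=82/253, d=(M2−M1)/(6·3)=-271/2277, b=Δ1−h1·(2M1+M2)/6=-431/759
seg 2: a=-2, c=M2/2=-189/253, d=(M3−M2)/(6·2)=4297/6072, b=Δ2−h2·(2M2+M3)/6=-1394/759
seg 3: a=-3, c=M3/2=3541/1012, d=(M4−M3)/(6·1)=-3541/3036, b=Δ3−h3·(2M3+M4)/6=5567/1518
t_q=6 → seg 2, τ=1; S=-2+-1394/759·τ+-189/253·τ²+4297/6072·τ³=-7845/2024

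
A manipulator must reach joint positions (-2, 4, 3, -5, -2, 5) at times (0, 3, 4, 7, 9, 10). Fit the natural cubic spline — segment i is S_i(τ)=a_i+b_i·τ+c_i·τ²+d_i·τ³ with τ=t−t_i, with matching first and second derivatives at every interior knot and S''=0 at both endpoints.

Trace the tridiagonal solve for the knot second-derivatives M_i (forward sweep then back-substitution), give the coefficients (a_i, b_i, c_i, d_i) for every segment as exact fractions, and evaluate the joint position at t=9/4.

  seg 0: a=-2 b=2333/774 c=0 d=-785/6966
  seg 1: a=4 b=-11/387 c=-785/774 d=11/258
  seg 2: a=3 b=-1493/774 c=-343/387 d=1487/6966
  seg 3: a=-5 b=-574/387 c=89/86 d=707/3096
  seg 4: a=-2 b=4177/774 c=1241/516 d=-1241/1548
S(9/4) = 19255/5504

Δ: Δ0=2, Δ1=-1, Δ2=-8/3, Δ3=3/2, Δ4=7
row 1: diag=8, rhs=-18; c'=1/8, d'=-9/4
row 2: denom=8−1·1/8=63/8; d'=(-10−1·-9/4)/(63/8)=-62/63
row 3: denom=10−3·8/21=62/7; d'=(25−3·-62/63)/(62/7)=587/186
row 4: denom=6−2·7/31=172/31; d'=(33−2·587/186)/(172/31)=1241/258
back: M4=1241/258
back: M3=587/186−7/31·1241/258=89/43
back: M2=-62/63−8/21·89/43=-686/387
back: M1=-9/4−1/8·-686/387=-785/387
M: M0=0, M1=-785/387, M2=-686/387, M3=89/43, M4=1241/258, M5=0
seg 0: a=-2, c=M0/2=0, d=(M1−M0)/(6·3)=-785/6966, b=Δ0−h0·(2M0+M1)/6=2333/774
seg 1: a=4, c=M1/2=-785/774, d=(M2−M1)/(6·1)=11/258, b=Δ1−h1·(2M1+M2)/6=-11/387
seg 2: a=3, c=M2/2=-343/387, d=(M3−M2)/(6·3)=1487/6966, b=Δ2−h2·(2M2+M3)/6=-1493/774
seg 3: a=-5, c=M3/2=89/86, d=(M4−M3)/(6·2)=707/3096, b=Δ3−h3·(2M3+M4)/6=-574/387
seg 4: a=-2, c=M4/2=1241/516, d=(M5−M4)/(6·1)=-1241/1548, b=Δ4−h4·(2M4+M5)/6=4177/774
t_q=9/4 → seg 0, τ=9/4; S=-2+2333/774·τ+0·τ²+-785/6966·τ³=19255/5504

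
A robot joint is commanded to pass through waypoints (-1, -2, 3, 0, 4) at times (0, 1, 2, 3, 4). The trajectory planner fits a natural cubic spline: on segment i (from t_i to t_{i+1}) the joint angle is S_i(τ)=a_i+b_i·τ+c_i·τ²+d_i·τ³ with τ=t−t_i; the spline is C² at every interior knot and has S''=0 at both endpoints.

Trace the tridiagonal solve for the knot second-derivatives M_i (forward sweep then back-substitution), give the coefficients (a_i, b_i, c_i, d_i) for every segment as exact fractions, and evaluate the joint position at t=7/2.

Δ: Δ0=-1, Δ1=5, Δ2=-3, Δ3=4
row 1: diag=4, rhs=36; c'=1/4, d'=9
row 2: denom=4−1·1/4=15/4; d'=(-48−1·9)/(15/4)=-76/5
row 3: denom=4−1·4/15=56/15; d'=(42−1·-76/5)/(56/15)=429/28
back: M3=429/28
back: M2=-76/5−4/15·429/28=-135/7
back: M1=9−1/4·-135/7=387/28
M: M0=0, M1=387/28, M2=-135/7, M3=429/28, M4=0
seg 0: a=-1, c=M0/2=0, d=(M1−M0)/(6·1)=129/56, b=Δ0−h0·(2M0+M1)/6=-185/56
seg 1: a=-2, c=M1/2=387/56, d=(M2−M1)/(6·1)=-309/56, b=Δ1−h1·(2M1+M2)/6=101/28
seg 2: a=3, c=M2/2=-135/14, d=(M3−M2)/(6·1)=323/56, b=Δ2−h2·(2M2+M3)/6=7/8
seg 3: a=0, c=M3/2=429/56, d=(M4−M3)/(6·1)=-143/56, b=Δ3−h3·(2M3+M4)/6=-31/28
t_q=7/2 → seg 3, τ=1/2; S=0+-31/28·τ+429/56·τ²+-143/56·τ³=467/448

  seg 0: a=-1 b=-185/56 c=0 d=129/56
  seg 1: a=-2 b=101/28 c=387/56 d=-309/56
  seg 2: a=3 b=7/8 c=-135/14 d=323/56
  seg 3: a=0 b=-31/28 c=429/56 d=-143/56
S(7/2) = 467/448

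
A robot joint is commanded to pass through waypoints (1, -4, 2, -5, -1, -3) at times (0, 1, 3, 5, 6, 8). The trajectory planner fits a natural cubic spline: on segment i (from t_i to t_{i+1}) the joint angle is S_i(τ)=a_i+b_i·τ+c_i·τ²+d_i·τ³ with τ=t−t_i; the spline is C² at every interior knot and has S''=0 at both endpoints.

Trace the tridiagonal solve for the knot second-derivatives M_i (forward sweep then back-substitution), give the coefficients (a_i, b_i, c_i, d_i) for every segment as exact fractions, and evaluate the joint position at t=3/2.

Δ: Δ0=-5, Δ1=3, Δ2=-7/2, Δ3=4, Δ4=-1
row 1: diag=6, rhs=48; c'=1/3, d'=8
row 2: denom=8−2·1/3=22/3; d'=(-39−2·8)/(22/3)=-15/2
row 3: denom=6−2·3/11=60/11; d'=(45−2·-15/2)/(60/11)=11
row 4: denom=6−1·11/60=349/60; d'=(-30−1·11)/(349/60)=-2460/349
back: M4=-2460/349
back: M3=11−11/60·-2460/349=4290/349
back: M2=-15/2−3/11·4290/349=-7575/698
back: M1=8−1/3·-7575/698=8109/698
M: M0=0, M1=8109/698, M2=-7575/698, M3=4290/349, M4=-2460/349, M5=0
seg 0: a=1, c=M0/2=0, d=(M1−M0)/(6·1)=2703/1396, b=Δ0−h0·(2M0+M1)/6=-9683/1396
seg 1: a=-4, c=M1/2=8109/1396, d=(M2−M1)/(6·2)=-1307/698, b=Δ1−h1·(2M1+M2)/6=-787/698
seg 2: a=2, c=M2/2=-7575/1396, d=(M3−M2)/(6·2)=5385/2792, b=Δ2−h2·(2M2+M3)/6=-253/698
seg 3: a=-5, c=M3/2=2145/349, d=(M4−M3)/(6·1)=-1125/349, b=Δ3−h3·(2M3+M4)/6=376/349
seg 4: a=-1, c=M4/2=-1230/349, d=(M5−M4)/(6·2)=205/349, b=Δ4−h4·(2M4+M5)/6=1291/349
t_q=3/2 → seg 1, τ=1/2; S=-4+-787/698·τ+8109/1396·τ²+-1307/698·τ³=-9341/2792

  seg 0: a=1 b=-9683/1396 c=0 d=2703/1396
  seg 1: a=-4 b=-787/698 c=8109/1396 d=-1307/698
  seg 2: a=2 b=-253/698 c=-7575/1396 d=5385/2792
  seg 3: a=-5 b=376/349 c=2145/349 d=-1125/349
  seg 4: a=-1 b=1291/349 c=-1230/349 d=205/349
S(3/2) = -9341/2792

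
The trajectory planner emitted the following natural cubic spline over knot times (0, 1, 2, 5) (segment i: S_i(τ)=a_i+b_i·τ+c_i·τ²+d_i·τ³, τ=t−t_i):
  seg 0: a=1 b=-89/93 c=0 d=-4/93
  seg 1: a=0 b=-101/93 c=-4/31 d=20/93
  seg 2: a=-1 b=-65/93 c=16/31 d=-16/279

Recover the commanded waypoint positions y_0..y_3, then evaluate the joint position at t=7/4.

y_0=1 y_1=0 y_2=-1 y_3=0
S(7/4) = -395/496

y_0 = S_0(0) = a_0 = 1
y_1 = S_1(0) = a_1 = 0
y_2 = S_2(0) = a_2 = -1
y_3 = S_2(3) = 0
t_q=7/4 is in segment 1 (τ=3/4); S_1(τ)=-395/496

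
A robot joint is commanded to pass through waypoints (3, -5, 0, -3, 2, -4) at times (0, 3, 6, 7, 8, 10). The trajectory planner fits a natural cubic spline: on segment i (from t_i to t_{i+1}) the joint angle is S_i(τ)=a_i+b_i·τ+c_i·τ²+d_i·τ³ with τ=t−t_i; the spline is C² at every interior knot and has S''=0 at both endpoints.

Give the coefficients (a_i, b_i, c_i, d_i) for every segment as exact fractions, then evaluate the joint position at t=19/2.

  seg 0: a=3 b=-2976/643 c=0 d=3784/17361
  seg 1: a=-5 b=808/643 c=3784/1929 d=-10561/17361
  seg 2: a=0 b=-2185/643 c=-2259/643 d=2515/643
  seg 3: a=-3 b=842/643 c=5286/643 d=-2913/643
  seg 4: a=2 b=2675/643 c=-3453/643 d=1151/1286
S(19/2) = -8455/10288

Δ: Δ0=-8/3, Δ1=5/3, Δ2=-3, Δ3=5, Δ4=-3
row 1: diag=12, rhs=26; c'=1/4, d'=13/6
row 2: denom=8−3·1/4=29/4; d'=(-28−3·13/6)/(29/4)=-138/29
row 3: denom=4−1·4/29=112/29; d'=(48−1·-138/29)/(112/29)=765/56
row 4: denom=6−1·29/112=643/112; d'=(-48−1·765/56)/(643/112)=-6906/643
back: M4=-6906/643
back: M3=765/56−29/112·-6906/643=10572/643
back: M2=-138/29−4/29·10572/643=-4518/643
back: M1=13/6−1/4·-4518/643=7568/1929
M: M0=0, M1=7568/1929, M2=-4518/643, M3=10572/643, M4=-6906/643, M5=0
seg 0: a=3, c=M0/2=0, d=(M1−M0)/(6·3)=3784/17361, b=Δ0−h0·(2M0+M1)/6=-2976/643
seg 1: a=-5, c=M1/2=3784/1929, d=(M2−M1)/(6·3)=-10561/17361, b=Δ1−h1·(2M1+M2)/6=808/643
seg 2: a=0, c=M2/2=-2259/643, d=(M3−M2)/(6·1)=2515/643, b=Δ2−h2·(2M2+M3)/6=-2185/643
seg 3: a=-3, c=M3/2=5286/643, d=(M4−M3)/(6·1)=-2913/643, b=Δ3−h3·(2M3+M4)/6=842/643
seg 4: a=2, c=M4/2=-3453/643, d=(M5−M4)/(6·2)=1151/1286, b=Δ4−h4·(2M4+M5)/6=2675/643
t_q=19/2 → seg 4, τ=3/2; S=2+2675/643·τ+-3453/643·τ²+1151/1286·τ³=-8455/10288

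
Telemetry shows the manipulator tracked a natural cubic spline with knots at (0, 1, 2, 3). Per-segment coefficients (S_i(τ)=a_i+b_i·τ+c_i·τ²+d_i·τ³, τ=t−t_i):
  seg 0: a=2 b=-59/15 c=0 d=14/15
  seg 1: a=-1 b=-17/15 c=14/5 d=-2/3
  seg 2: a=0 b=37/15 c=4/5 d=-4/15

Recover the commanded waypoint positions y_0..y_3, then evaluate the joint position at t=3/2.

y_0 = S_0(0) = a_0 = 2
y_1 = S_1(0) = a_1 = -1
y_2 = S_2(0) = a_2 = 0
y_3 = S_2(1) = 3
t_q=3/2 is in segment 1 (τ=1/2); S_1(τ)=-19/20

y_0=2 y_1=-1 y_2=0 y_3=3
S(3/2) = -19/20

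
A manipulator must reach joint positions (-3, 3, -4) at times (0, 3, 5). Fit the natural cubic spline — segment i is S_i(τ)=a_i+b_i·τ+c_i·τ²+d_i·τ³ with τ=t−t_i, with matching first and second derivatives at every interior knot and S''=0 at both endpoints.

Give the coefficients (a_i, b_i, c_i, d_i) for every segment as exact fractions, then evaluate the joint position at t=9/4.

Δ: Δ0=2, Δ1=-7/2
row 1: diag=10, rhs=-33; c'=1/5, d'=-33/10
back: M1=-33/10
M: M0=0, M1=-33/10, M2=0
seg 0: a=-3, c=M0/2=0, d=(M1−M0)/(6·3)=-11/60, b=Δ0−h0·(2M0+M1)/6=73/20
seg 1: a=3, c=M1/2=-33/20, d=(M2−M1)/(6·2)=11/40, b=Δ1−h1·(2M1+M2)/6=-13/10
t_q=9/4 → seg 0, τ=9/4; S=-3+73/20·τ+0·τ²+-11/60·τ³=3999/1280

  seg 0: a=-3 b=73/20 c=0 d=-11/60
  seg 1: a=3 b=-13/10 c=-33/20 d=11/40
S(9/4) = 3999/1280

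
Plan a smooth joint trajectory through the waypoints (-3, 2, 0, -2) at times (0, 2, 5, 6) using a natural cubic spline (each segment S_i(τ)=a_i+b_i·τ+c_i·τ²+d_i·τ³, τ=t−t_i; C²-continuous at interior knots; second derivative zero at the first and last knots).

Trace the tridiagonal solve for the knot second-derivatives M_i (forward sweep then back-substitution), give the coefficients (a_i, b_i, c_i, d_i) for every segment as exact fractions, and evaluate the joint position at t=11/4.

Δ: Δ0=5/2, Δ1=-2/3, Δ2=-2
row 1: diag=10, rhs=-19; c'=3/10, d'=-19/10
row 2: denom=8−3·3/10=71/10; d'=(-8−3·-19/10)/(71/10)=-23/71
back: M2=-23/71
back: M1=-19/10−3/10·-23/71=-128/71
M: M0=0, M1=-128/71, M2=-23/71, M3=0
seg 0: a=-3, c=M0/2=0, d=(M1−M0)/(6·2)=-32/213, b=Δ0−h0·(2M0+M1)/6=1321/426
seg 1: a=2, c=M1/2=-64/71, d=(M2−M1)/(6·3)=35/426, b=Δ1−h1·(2M1+M2)/6=553/426
seg 2: a=0, c=M2/2=-23/142, d=(M3−M2)/(6·1)=23/426, b=Δ2−h2·(2M2+M3)/6=-403/213
t_q=11/4 → seg 1, τ=3/4; S=2+553/426·τ+-64/71·τ²+35/426·τ³=22731/9088

  seg 0: a=-3 b=1321/426 c=0 d=-32/213
  seg 1: a=2 b=553/426 c=-64/71 d=35/426
  seg 2: a=0 b=-403/213 c=-23/142 d=23/426
S(11/4) = 22731/9088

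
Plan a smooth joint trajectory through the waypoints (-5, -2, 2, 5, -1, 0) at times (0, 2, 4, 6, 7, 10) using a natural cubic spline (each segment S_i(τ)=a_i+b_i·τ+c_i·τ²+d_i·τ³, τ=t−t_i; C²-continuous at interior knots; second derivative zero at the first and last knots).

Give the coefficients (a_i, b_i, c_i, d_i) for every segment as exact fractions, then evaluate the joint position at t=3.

  seg 0: a=-5 b=2954/1923 c=0 d=-139/15384
  seg 1: a=-2 b=5491/3846 c=-139/2564 d=1309/7692
  seg 2: a=2 b=12511/3846 c=2479/2564 d=-14179/15384
  seg 3: a=5 b=-7576/1923 c=-2925/641 d=4813/1923
  seg 4: a=-1 b=-10687/1923 c=1888/641 d=-1888/5769
S(3) = -585/1282

Δ: Δ0=3/2, Δ1=2, Δ2=3/2, Δ3=-6, Δ4=1/3
row 1: diag=8, rhs=3; c'=1/4, d'=3/8
row 2: denom=8−2·1/4=15/2; d'=(-3−2·3/8)/(15/2)=-1/2
row 3: denom=6−2·4/15=82/15; d'=(-45−2·-1/2)/(82/15)=-330/41
row 4: denom=8−1·15/82=641/82; d'=(38−1·-330/41)/(641/82)=3776/641
back: M4=3776/641
back: M3=-330/41−15/82·3776/641=-5850/641
back: M2=-1/2−4/15·-5850/641=2479/1282
back: M1=3/8−1/4·2479/1282=-139/1282
M: M0=0, M1=-139/1282, M2=2479/1282, M3=-5850/641, M4=3776/641, M5=0
seg 0: a=-5, c=M0/2=0, d=(M1−M0)/(6·2)=-139/15384, b=Δ0−h0·(2M0+M1)/6=2954/1923
seg 1: a=-2, c=M1/2=-139/2564, d=(M2−M1)/(6·2)=1309/7692, b=Δ1−h1·(2M1+M2)/6=5491/3846
seg 2: a=2, c=M2/2=2479/2564, d=(M3−M2)/(6·2)=-14179/15384, b=Δ2−h2·(2M2+M3)/6=12511/3846
seg 3: a=5, c=M3/2=-2925/641, d=(M4−M3)/(6·1)=4813/1923, b=Δ3−h3·(2M3+M4)/6=-7576/1923
seg 4: a=-1, c=M4/2=1888/641, d=(M5−M4)/(6·3)=-1888/5769, b=Δ4−h4·(2M4+M5)/6=-10687/1923
t_q=3 → seg 1, τ=1; S=-2+5491/3846·τ+-139/2564·τ²+1309/7692·τ³=-585/1282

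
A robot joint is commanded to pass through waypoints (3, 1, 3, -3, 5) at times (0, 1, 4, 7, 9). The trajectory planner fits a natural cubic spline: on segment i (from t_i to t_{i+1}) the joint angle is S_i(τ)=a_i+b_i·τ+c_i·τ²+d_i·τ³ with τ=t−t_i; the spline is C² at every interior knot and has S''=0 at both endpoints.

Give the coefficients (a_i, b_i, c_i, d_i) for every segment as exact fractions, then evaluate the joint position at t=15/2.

Δ: Δ0=-2, Δ1=2/3, Δ2=-2, Δ3=4
row 1: diag=8, rhs=16; c'=3/8, d'=2
row 2: denom=12−3·3/8=87/8; d'=(-16−3·2)/(87/8)=-176/87
row 3: denom=10−3·8/29=266/29; d'=(36−3·-176/87)/(266/29)=610/133
back: M3=610/133
back: M2=-176/87−8/29·610/133=-1312/399
back: M1=2−3/8·-1312/399=430/133
M: M0=0, M1=430/133, M2=-1312/399, M3=610/133, M4=0
seg 0: a=3, c=M0/2=0, d=(M1−M0)/(6·1)=215/399, b=Δ0−h0·(2M0+M1)/6=-1013/399
seg 1: a=1, c=M1/2=215/133, d=(M2−M1)/(6·3)=-1301/3591, b=Δ1−h1·(2M1+M2)/6=-368/399
seg 2: a=3, c=M2/2=-656/399, d=(M3−M2)/(6·3)=1571/3591, b=Δ2−h2·(2M2+M3)/6=-401/399
seg 3: a=-3, c=M3/2=305/133, d=(M4−M3)/(6·2)=-305/798, b=Δ3−h3·(2M3+M4)/6=376/399
t_q=15/2 → seg 3, τ=1/2; S=-3+376/399·τ+305/133·τ²+-305/798·τ³=-609/304

  seg 0: a=3 b=-1013/399 c=0 d=215/399
  seg 1: a=1 b=-368/399 c=215/133 d=-1301/3591
  seg 2: a=3 b=-401/399 c=-656/399 d=1571/3591
  seg 3: a=-3 b=376/399 c=305/133 d=-305/798
S(15/2) = -609/304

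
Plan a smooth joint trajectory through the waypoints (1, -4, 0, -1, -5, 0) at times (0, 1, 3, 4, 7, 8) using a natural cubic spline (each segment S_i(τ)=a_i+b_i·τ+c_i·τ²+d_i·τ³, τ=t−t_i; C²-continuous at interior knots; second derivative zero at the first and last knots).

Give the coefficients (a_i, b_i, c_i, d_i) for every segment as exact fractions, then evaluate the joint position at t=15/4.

Δ: Δ0=-5, Δ1=2, Δ2=-1, Δ3=-4/3, Δ4=5
row 1: diag=6, rhs=42; c'=1/3, d'=7
row 2: denom=6−2·1/3=16/3; d'=(-18−2·7)/(16/3)=-6
row 3: denom=8−1·3/16=125/16; d'=(-2−1·-6)/(125/16)=64/125
row 4: denom=8−3·48/125=856/125; d'=(38−3·64/125)/(856/125)=2279/428
back: M4=2279/428
back: M3=64/125−48/125·2279/428=-164/107
back: M2=-6−3/16·-164/107=-2445/428
back: M1=7−1/3·-2445/428=3811/428
M: M0=0, M1=3811/428, M2=-2445/428, M3=-164/107, M4=2279/428, M5=0
seg 0: a=1, c=M0/2=0, d=(M1−M0)/(6·1)=3811/2568, b=Δ0−h0·(2M0+M1)/6=-16651/2568
seg 1: a=-4, c=M1/2=3811/856, d=(M2−M1)/(6·2)=-391/321, b=Δ1−h1·(2M1+M2)/6=-2609/1284
seg 2: a=0, c=M2/2=-2445/856, d=(M3−M2)/(6·1)=1789/2568, b=Δ2−h2·(2M2+M3)/6=1489/1284
seg 3: a=-1, c=M3/2=-82/107, d=(M4−M3)/(6·3)=2935/7704, b=Δ3−h3·(2M3+M4)/6=-6325/2568
seg 4: a=-5, c=M4/2=2279/856, d=(M5−M4)/(6·1)=-2279/2568, b=Δ4−h4·(2M4+M5)/6=4141/1284
t_q=15/4 → seg 2, τ=3/4; S=0+1489/1284·τ+-2445/856·τ²+1789/2568·τ³=-24271/54784

  seg 0: a=1 b=-16651/2568 c=0 d=3811/2568
  seg 1: a=-4 b=-2609/1284 c=3811/856 d=-391/321
  seg 2: a=0 b=1489/1284 c=-2445/856 d=1789/2568
  seg 3: a=-1 b=-6325/2568 c=-82/107 d=2935/7704
  seg 4: a=-5 b=4141/1284 c=2279/856 d=-2279/2568
S(15/4) = -24271/54784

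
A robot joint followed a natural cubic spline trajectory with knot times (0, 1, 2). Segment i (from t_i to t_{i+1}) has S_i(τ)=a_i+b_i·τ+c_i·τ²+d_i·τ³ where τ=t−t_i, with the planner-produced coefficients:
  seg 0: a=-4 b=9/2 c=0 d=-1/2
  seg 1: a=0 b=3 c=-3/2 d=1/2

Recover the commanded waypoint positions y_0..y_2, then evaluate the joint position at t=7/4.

y_0=-4 y_1=0 y_2=2
S(7/4) = 207/128

y_0 = S_0(0) = a_0 = -4
y_1 = S_1(0) = a_1 = 0
y_2 = S_1(1) = 2
t_q=7/4 is in segment 1 (τ=3/4); S_1(τ)=207/128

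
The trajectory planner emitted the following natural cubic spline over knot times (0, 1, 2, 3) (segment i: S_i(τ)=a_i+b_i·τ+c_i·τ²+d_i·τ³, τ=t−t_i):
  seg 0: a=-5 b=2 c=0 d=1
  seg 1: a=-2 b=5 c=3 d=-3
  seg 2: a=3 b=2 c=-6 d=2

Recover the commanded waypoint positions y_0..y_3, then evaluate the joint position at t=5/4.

y_0 = S_0(0) = a_0 = -5
y_1 = S_1(0) = a_1 = -2
y_2 = S_2(0) = a_2 = 3
y_3 = S_2(1) = 1
t_q=5/4 is in segment 1 (τ=1/4); S_1(τ)=-39/64

y_0=-5 y_1=-2 y_2=3 y_3=1
S(5/4) = -39/64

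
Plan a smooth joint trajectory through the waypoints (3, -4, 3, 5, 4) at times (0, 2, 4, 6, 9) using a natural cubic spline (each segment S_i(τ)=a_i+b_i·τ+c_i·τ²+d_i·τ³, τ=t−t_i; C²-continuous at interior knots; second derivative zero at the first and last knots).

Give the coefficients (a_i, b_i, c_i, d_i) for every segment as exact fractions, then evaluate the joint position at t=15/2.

Δ: Δ0=-7/2, Δ1=7/2, Δ2=1, Δ3=-1/3
row 1: diag=8, rhs=42; c'=1/4, d'=21/4
row 2: denom=8−2·1/4=15/2; d'=(-15−2·21/4)/(15/2)=-17/5
row 3: denom=10−2·4/15=142/15; d'=(-8−2·-17/5)/(142/15)=-9/71
back: M3=-9/71
back: M2=-17/5−4/15·-9/71=-239/71
back: M1=21/4−1/4·-239/71=865/142
M: M0=0, M1=865/142, M2=-239/71, M3=-9/71, M4=0
seg 0: a=3, c=M0/2=0, d=(M1−M0)/(6·2)=865/1704, b=Δ0−h0·(2M0+M1)/6=-1178/213
seg 1: a=-4, c=M1/2=865/284, d=(M2−M1)/(6·2)=-1343/1704, b=Δ1−h1·(2M1+M2)/6=239/426
seg 2: a=3, c=M2/2=-239/142, d=(M3−M2)/(6·2)=115/426, b=Δ2−h2·(2M2+M3)/6=700/213
seg 3: a=5, c=M3/2=-9/142, d=(M4−M3)/(6·3)=1/142, b=Δ3−h3·(2M3+M4)/6=-44/213
t_q=15/2 → seg 3, τ=3/2; S=5+-44/213·τ+-9/142·τ²+1/142·τ³=5193/1136

  seg 0: a=3 b=-1178/213 c=0 d=865/1704
  seg 1: a=-4 b=239/426 c=865/284 d=-1343/1704
  seg 2: a=3 b=700/213 c=-239/142 d=115/426
  seg 3: a=5 b=-44/213 c=-9/142 d=1/142
S(15/2) = 5193/1136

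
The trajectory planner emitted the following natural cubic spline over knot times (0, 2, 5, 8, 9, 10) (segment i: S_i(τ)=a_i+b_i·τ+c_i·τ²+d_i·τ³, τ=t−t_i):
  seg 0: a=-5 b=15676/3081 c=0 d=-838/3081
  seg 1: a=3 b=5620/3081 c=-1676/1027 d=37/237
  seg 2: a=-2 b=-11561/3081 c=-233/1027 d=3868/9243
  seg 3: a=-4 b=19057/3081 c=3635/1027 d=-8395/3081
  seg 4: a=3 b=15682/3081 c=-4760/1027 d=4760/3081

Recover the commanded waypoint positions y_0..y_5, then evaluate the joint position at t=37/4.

y_0=-5 y_1=3 y_2=-2 y_3=-4 y_4=3 y_5=5
S(37/4) = 32921/8216

y_0 = S_0(0) = a_0 = -5
y_1 = S_1(0) = a_1 = 3
y_2 = S_2(0) = a_2 = -2
y_3 = S_3(0) = a_3 = -4
y_4 = S_4(0) = a_4 = 3
y_5 = S_4(1) = 5
t_q=37/4 is in segment 4 (τ=1/4); S_4(τ)=32921/8216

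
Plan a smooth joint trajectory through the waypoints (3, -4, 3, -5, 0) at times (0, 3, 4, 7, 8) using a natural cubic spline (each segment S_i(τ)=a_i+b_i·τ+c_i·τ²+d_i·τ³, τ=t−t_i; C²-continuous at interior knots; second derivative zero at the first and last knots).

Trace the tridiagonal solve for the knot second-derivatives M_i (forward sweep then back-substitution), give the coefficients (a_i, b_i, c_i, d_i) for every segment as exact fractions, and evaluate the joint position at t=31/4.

  seg 0: a=3 b=-2849/432 c=0 d=1841/3888
  seg 1: a=-4 b=1337/216 c=1841/432 d=-497/144
  seg 2: a=3 b=1883/432 c=-329/54 d=4861/3888
  seg 3: a=-5 b=337/216 c=743/144 d=-743/432
S(31/4) = -15235/9216

Δ: Δ0=-7/3, Δ1=7, Δ2=-8/3, Δ3=5
row 1: diag=8, rhs=56; c'=1/8, d'=7
row 2: denom=8−1·1/8=63/8; d'=(-58−1·7)/(63/8)=-520/63
row 3: denom=8−3·8/21=48/7; d'=(46−3·-520/63)/(48/7)=743/72
back: M3=743/72
back: M2=-520/63−8/21·743/72=-329/27
back: M1=7−1/8·-329/27=1841/216
M: M0=0, M1=1841/216, M2=-329/27, M3=743/72, M4=0
seg 0: a=3, c=M0/2=0, d=(M1−M0)/(6·3)=1841/3888, b=Δ0−h0·(2M0+M1)/6=-2849/432
seg 1: a=-4, c=M1/2=1841/432, d=(M2−M1)/(6·1)=-497/144, b=Δ1−h1·(2M1+M2)/6=1337/216
seg 2: a=3, c=M2/2=-329/54, d=(M3−M2)/(6·3)=4861/3888, b=Δ2−h2·(2M2+M3)/6=1883/432
seg 3: a=-5, c=M3/2=743/144, d=(M4−M3)/(6·1)=-743/432, b=Δ3−h3·(2M3+M4)/6=337/216
t_q=31/4 → seg 3, τ=3/4; S=-5+337/216·τ+743/144·τ²+-743/432·τ³=-15235/9216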